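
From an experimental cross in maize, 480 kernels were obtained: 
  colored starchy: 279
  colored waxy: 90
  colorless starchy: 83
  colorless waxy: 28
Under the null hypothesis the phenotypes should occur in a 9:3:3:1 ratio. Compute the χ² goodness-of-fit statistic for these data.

Total ratio parts = 16. Expected numbers out of 480:
  colored starchy: 480 × 9/16 = 270
  colored waxy: 480 × 3/16 = 90
  colorless starchy: 480 × 3/16 = 90
  colorless waxy: 480 × 1/16 = 30
χ² = Σ (O − E)² / E
  colored starchy: (279 − 270)² / 270 = 0.3000
  colored waxy: (90 − 90)² / 90 = 0.0000
  colorless starchy: (83 − 90)² / 90 = 0.5444
  colorless waxy: (28 − 30)² / 30 = 0.1333
χ² = 0.3000 + 0.0000 + 0.5444 + 0.1333 = 0.9777 ≈ 0.978

0.978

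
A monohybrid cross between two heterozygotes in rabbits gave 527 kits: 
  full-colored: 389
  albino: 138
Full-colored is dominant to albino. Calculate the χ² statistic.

0.395

For a monohybrid cross between heterozygotes with complete dominance, the expected phenotypic ratio is 3:1.
The 3:1 ratio has 4 parts, so with N = 527 the expected counts are:
  full-colored: 527 × 3/4 = 395.25
  albino: 527 × 1/4 = 131.75
χ² = Σ (O − E)² / E
  full-colored: (389 − 395.25)² / 395.25 = 0.0988
  albino: (138 − 131.75)² / 131.75 = 0.2965
χ² = 0.0988 + 0.2965 = 0.3953 ≈ 0.395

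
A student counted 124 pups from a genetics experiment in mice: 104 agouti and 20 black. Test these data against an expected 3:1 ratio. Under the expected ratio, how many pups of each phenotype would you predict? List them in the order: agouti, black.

93, 31

Expected counts for N = 124 under a 3:1 ratio (total parts = 4):
  agouti: 124 × 3/4 = 93
  black: 124 × 1/4 = 31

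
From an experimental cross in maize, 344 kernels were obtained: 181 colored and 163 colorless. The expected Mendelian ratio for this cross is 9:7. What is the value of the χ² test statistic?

1.846

Under the 9:7 hypothesis (Σ ratio = 16, N = 344):
  colored: 344 × 9/16 = 193.5
  colorless: 344 × 7/16 = 150.5
χ² = Σ (O − E)² / E
  colored: (181 − 193.5)² / 193.5 = 0.8075
  colorless: (163 − 150.5)² / 150.5 = 1.0382
χ² = 0.8075 + 1.0382 = 1.8457 ≈ 1.846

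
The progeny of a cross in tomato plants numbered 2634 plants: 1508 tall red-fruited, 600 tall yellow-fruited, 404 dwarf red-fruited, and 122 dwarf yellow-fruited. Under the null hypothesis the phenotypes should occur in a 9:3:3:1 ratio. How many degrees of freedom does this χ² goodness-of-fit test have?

3

A goodness-of-fit test with 4 phenotype classes has df = 4 − 1 = 3.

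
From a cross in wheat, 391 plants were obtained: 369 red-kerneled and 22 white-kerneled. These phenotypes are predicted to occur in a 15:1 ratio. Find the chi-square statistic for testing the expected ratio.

0.259

Under the 15:1 hypothesis (Σ ratio = 16, N = 391):
  red-kerneled: 391 × 15/16 = 366.5625
  white-kerneled: 391 × 1/16 = 24.4375
χ² = Σ (O − E)² / E
  red-kerneled: (369 − 366.5625)² / 366.5625 = 0.0162
  white-kerneled: (22 − 24.4375)² / 24.4375 = 0.2431
χ² = 0.0162 + 0.2431 = 0.2593 ≈ 0.259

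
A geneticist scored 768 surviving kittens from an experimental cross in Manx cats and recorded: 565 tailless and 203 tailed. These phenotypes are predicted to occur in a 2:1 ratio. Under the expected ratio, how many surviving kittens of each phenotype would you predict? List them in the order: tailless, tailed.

Under the 2:1 hypothesis (Σ ratio = 3, N = 768):
  tailless: 768 × 2/3 = 512
  tailed: 768 × 1/3 = 256

512, 256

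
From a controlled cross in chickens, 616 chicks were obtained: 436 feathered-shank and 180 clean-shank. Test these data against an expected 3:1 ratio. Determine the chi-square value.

The 3:1 ratio has 4 parts, so with N = 616 the expected counts are:
  feathered-shank: 616 × 3/4 = 462
  clean-shank: 616 × 1/4 = 154
χ² = Σ (O − E)² / E
  feathered-shank: (436 − 462)² / 462 = 1.4632
  clean-shank: (180 − 154)² / 154 = 4.3896
χ² = 1.4632 + 4.3896 = 5.8528 ≈ 5.853

5.853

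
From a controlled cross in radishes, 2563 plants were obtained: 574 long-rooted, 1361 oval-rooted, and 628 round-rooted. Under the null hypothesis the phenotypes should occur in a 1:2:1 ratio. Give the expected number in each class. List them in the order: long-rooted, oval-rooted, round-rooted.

Total ratio parts = 4. Expected numbers out of 2563:
  long-rooted: 2563 × 1/4 = 640.75
  oval-rooted: 2563 × 2/4 = 1281.5
  round-rooted: 2563 × 1/4 = 640.75

640.75, 1281.5, 640.75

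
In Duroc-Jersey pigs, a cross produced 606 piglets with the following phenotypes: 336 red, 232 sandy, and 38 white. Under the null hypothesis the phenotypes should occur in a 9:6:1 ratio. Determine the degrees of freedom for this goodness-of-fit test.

2

A goodness-of-fit test with 3 phenotype classes has df = 3 − 1 = 2.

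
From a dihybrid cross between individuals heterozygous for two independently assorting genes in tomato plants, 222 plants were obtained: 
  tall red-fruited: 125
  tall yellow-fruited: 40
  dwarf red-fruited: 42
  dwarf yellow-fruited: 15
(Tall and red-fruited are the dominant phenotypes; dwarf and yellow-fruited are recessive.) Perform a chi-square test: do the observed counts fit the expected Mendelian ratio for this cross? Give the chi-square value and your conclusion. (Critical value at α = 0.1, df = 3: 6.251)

A dihybrid F₂ with independent assortment and complete dominance at both loci gives a 9:3:3:1 phenotypic ratio.
Expected counts for N = 222 under a 9:3:3:1 ratio (total parts = 16):
  tall red-fruited: 222 × 9/16 = 124.875
  tall yellow-fruited: 222 × 3/16 = 41.625
  dwarf red-fruited: 222 × 3/16 = 41.625
  dwarf yellow-fruited: 222 × 1/16 = 13.875
χ² = Σ (O − E)² / E
  tall red-fruited: (125 − 124.875)² / 124.875 = 0.0001
  tall yellow-fruited: (40 − 41.625)² / 41.625 = 0.0634
  dwarf red-fruited: (42 − 41.625)² / 41.625 = 0.0034
  dwarf yellow-fruited: (15 − 13.875)² / 13.875 = 0.0912
χ² = 0.0001 + 0.0634 + 0.0034 + 0.0912 = 0.1581 ≈ 0.158
Degrees of freedom = 4 − 1 = 3; critical value at α = 0.1 is 6.251.
Since 0.158 < 6.251, we fail to reject the null hypothesis — the data are consistent with the 9:3:3:1 ratio.

0.158; consistent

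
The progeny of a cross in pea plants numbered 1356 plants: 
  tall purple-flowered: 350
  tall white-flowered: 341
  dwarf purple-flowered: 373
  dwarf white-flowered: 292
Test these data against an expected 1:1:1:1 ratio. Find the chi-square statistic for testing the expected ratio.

10.295

Under the 1:1:1:1 hypothesis (Σ ratio = 4, N = 1356):
  tall purple-flowered: 1356 × 1/4 = 339
  tall white-flowered: 1356 × 1/4 = 339
  dwarf purple-flowered: 1356 × 1/4 = 339
  dwarf white-flowered: 1356 × 1/4 = 339
χ² = Σ (O − E)² / E
  tall purple-flowered: (350 − 339)² / 339 = 0.3569
  tall white-flowered: (341 − 339)² / 339 = 0.0118
  dwarf purple-flowered: (373 − 339)² / 339 = 3.4100
  dwarf white-flowered: (292 − 339)² / 339 = 6.5162
χ² = 0.3569 + 0.0118 + 3.4100 + 6.5162 = 10.2949 ≈ 10.295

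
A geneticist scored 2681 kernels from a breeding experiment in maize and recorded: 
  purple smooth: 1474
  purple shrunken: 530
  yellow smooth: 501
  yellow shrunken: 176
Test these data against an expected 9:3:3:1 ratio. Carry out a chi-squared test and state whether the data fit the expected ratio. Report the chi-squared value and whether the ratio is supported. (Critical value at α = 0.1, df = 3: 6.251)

2.684; consistent

Total ratio parts = 16. Expected numbers out of 2681:
  purple smooth: 2681 × 9/16 = 1508.0625
  purple shrunken: 2681 × 3/16 = 502.6875
  yellow smooth: 2681 × 3/16 = 502.6875
  yellow shrunken: 2681 × 1/16 = 167.5625
χ² = Σ (O − E)² / E
  purple smooth: (1474 − 1508.0625)² / 1508.0625 = 0.7694
  purple shrunken: (530 − 502.6875)² / 502.6875 = 1.4840
  yellow smooth: (501 − 502.6875)² / 502.6875 = 0.0057
  yellow shrunken: (176 − 167.5625)² / 167.5625 = 0.4249
χ² = 0.7694 + 1.4840 + 0.0057 + 0.4249 = 2.684
Degrees of freedom = 4 − 1 = 3; critical value at α = 0.1 is 6.251.
Since 2.684 < 6.251, we fail to reject the null hypothesis — the data are consistent with the 9:3:3:1 ratio.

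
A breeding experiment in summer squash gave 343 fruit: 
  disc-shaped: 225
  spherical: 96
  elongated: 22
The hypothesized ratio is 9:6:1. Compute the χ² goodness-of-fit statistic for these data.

13.618

Expected counts for N = 343 under a 9:6:1 ratio (total parts = 16):
  disc-shaped: 343 × 9/16 = 192.9375
  spherical: 343 × 6/16 = 128.625
  elongated: 343 × 1/16 = 21.4375
χ² = Σ (O − E)² / E
  disc-shaped: (225 − 192.9375)² / 192.9375 = 5.3282
  spherical: (96 − 128.625)² / 128.625 = 8.2751
  elongated: (22 − 21.4375)² / 21.4375 = 0.0148
χ² = 5.3282 + 8.2751 + 0.0148 = 13.6181 ≈ 13.618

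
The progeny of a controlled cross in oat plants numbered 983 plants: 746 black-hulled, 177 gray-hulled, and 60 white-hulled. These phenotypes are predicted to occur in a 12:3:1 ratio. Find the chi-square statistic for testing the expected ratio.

Expected counts for N = 983 under a 12:3:1 ratio (total parts = 16):
  black-hulled: 983 × 12/16 = 737.25
  gray-hulled: 983 × 3/16 = 184.3125
  white-hulled: 983 × 1/16 = 61.4375
χ² = Σ (O − E)² / E
  black-hulled: (746 − 737.25)² / 737.25 = 0.1038
  gray-hulled: (177 − 184.3125)² / 184.3125 = 0.2901
  white-hulled: (60 − 61.4375)² / 61.4375 = 0.0336
χ² = 0.1038 + 0.2901 + 0.0336 = 0.4275 ≈ 0.428

0.428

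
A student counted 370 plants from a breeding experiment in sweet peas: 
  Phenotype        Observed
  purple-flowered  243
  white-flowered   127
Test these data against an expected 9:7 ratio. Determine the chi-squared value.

The 9:7 ratio has 16 parts, so with N = 370 the expected counts are:
  purple-flowered: 370 × 9/16 = 208.125
  white-flowered: 370 × 7/16 = 161.875
χ² = Σ (O − E)² / E
  purple-flowered: (243 − 208.125)² / 208.125 = 5.8439
  white-flowered: (127 − 161.875)² / 161.875 = 7.5136
χ² = 5.8439 + 7.5136 = 13.3575 ≈ 13.358

13.358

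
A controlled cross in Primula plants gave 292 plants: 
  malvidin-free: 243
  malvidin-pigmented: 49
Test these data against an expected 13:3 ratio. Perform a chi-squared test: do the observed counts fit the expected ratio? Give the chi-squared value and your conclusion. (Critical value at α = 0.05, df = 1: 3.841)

Under the 13:3 hypothesis (Σ ratio = 16, N = 292):
  malvidin-free: 292 × 13/16 = 237.25
  malvidin-pigmented: 292 × 3/16 = 54.75
χ² = Σ (O − E)² / E
  malvidin-free: (243 − 237.25)² / 237.25 = 0.1394
  malvidin-pigmented: (49 − 54.75)² / 54.75 = 0.6039
χ² = 0.1394 + 0.6039 = 0.7433 ≈ 0.743
Degrees of freedom = 2 − 1 = 1; critical value at α = 0.05 is 3.841.
Since 0.743 < 3.841, we fail to reject the null hypothesis — the data are consistent with the 13:3 ratio.

0.743; consistent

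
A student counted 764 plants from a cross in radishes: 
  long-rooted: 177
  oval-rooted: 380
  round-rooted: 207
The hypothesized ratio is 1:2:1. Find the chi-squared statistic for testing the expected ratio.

2.377

The 1:2:1 ratio has 4 parts, so with N = 764 the expected counts are:
  long-rooted: 764 × 1/4 = 191
  oval-rooted: 764 × 2/4 = 382
  round-rooted: 764 × 1/4 = 191
χ² = Σ (O − E)² / E
  long-rooted: (177 − 191)² / 191 = 1.0262
  oval-rooted: (380 − 382)² / 382 = 0.0105
  round-rooted: (207 − 191)² / 191 = 1.3403
χ² = 1.0262 + 0.0105 + 1.3403 = 2.377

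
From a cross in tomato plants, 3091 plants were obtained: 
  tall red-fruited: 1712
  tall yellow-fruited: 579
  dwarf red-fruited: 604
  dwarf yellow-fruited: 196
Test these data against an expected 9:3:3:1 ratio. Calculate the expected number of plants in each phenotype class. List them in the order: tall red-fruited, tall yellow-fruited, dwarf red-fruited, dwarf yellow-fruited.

1738.6875, 579.5625, 579.5625, 193.1875

Total ratio parts = 16. Expected numbers out of 3091:
  tall red-fruited: 3091 × 9/16 = 1738.6875
  tall yellow-fruited: 3091 × 3/16 = 579.5625
  dwarf red-fruited: 3091 × 3/16 = 579.5625
  dwarf yellow-fruited: 3091 × 1/16 = 193.1875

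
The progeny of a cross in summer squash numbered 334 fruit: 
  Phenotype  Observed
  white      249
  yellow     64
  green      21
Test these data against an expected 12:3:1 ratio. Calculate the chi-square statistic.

0.040

The 12:3:1 ratio has 16 parts, so with N = 334 the expected counts are:
  white: 334 × 12/16 = 250.5
  yellow: 334 × 3/16 = 62.625
  green: 334 × 1/16 = 20.875
χ² = Σ (O − E)² / E
  white: (249 − 250.5)² / 250.5 = 0.0090
  yellow: (64 − 62.625)² / 62.625 = 0.0302
  green: (21 − 20.875)² / 20.875 = 0.0007
χ² = 0.0090 + 0.0302 + 0.0007 = 0.0399 ≈ 0.040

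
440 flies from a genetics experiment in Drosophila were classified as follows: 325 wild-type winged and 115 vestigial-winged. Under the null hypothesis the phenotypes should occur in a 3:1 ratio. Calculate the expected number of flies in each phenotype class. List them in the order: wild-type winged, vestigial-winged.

The 3:1 ratio has 4 parts, so with N = 440 the expected counts are:
  wild-type winged: 440 × 3/4 = 330
  vestigial-winged: 440 × 1/4 = 110

330, 110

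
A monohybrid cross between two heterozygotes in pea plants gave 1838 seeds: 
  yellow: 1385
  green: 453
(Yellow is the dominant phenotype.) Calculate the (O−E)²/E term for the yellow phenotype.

For a monohybrid cross between heterozygotes with complete dominance, the expected phenotypic ratio is 3:1.
Total ratio parts = 4. Expected numbers out of 1838:
  yellow: 1838 × 3/4 = 1378.5
  green: 1838 × 1/4 = 459.5
Contribution of yellow: (1385 − 1378.5)² / 1378.5 = 0.0306

0.031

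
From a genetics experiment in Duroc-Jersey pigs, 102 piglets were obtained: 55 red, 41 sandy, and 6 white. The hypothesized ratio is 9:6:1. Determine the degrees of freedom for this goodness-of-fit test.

2

A goodness-of-fit test with 3 phenotype classes has df = 3 − 1 = 2.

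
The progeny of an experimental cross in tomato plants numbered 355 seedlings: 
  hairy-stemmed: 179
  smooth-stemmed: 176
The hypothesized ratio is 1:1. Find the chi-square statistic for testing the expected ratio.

0.025

Expected counts for N = 355 under a 1:1 ratio (total parts = 2):
  hairy-stemmed: 355 × 1/2 = 177.5
  smooth-stemmed: 355 × 1/2 = 177.5
χ² = Σ (O − E)² / E
  hairy-stemmed: (179 − 177.5)² / 177.5 = 0.0127
  smooth-stemmed: (176 − 177.5)² / 177.5 = 0.0127
χ² = 0.0127 + 0.0127 = 0.0254 ≈ 0.025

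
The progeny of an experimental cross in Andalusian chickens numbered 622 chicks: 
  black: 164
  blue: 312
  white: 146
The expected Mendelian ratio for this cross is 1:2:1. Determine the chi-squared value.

Expected counts for N = 622 under a 1:2:1 ratio (total parts = 4):
  black: 622 × 1/4 = 155.5
  blue: 622 × 2/4 = 311
  white: 622 × 1/4 = 155.5
χ² = Σ (O − E)² / E
  black: (164 − 155.5)² / 155.5 = 0.4646
  blue: (312 − 311)² / 311 = 0.0032
  white: (146 − 155.5)² / 155.5 = 0.5804
χ² = 0.4646 + 0.0032 + 0.5804 = 1.0482 ≈ 1.048

1.048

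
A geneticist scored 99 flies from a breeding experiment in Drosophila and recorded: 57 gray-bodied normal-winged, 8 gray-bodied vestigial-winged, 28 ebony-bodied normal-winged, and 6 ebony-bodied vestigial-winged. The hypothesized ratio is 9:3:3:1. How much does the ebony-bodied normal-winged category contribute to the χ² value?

4.798

Under the 9:3:3:1 hypothesis (Σ ratio = 16, N = 99):
  gray-bodied normal-winged: 99 × 9/16 = 55.6875
  gray-bodied vestigial-winged: 99 × 3/16 = 18.5625
  ebony-bodied normal-winged: 99 × 3/16 = 18.5625
  ebony-bodied vestigial-winged: 99 × 1/16 = 6.1875
Contribution of ebony-bodied normal-winged: (28 − 18.5625)² / 18.5625 = 4.7982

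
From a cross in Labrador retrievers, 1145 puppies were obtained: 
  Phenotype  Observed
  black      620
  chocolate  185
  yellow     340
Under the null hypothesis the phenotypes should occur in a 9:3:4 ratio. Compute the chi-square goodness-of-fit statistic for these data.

15.097

Under the 9:3:4 hypothesis (Σ ratio = 16, N = 1145):
  black: 1145 × 9/16 = 644.0625
  chocolate: 1145 × 3/16 = 214.6875
  yellow: 1145 × 4/16 = 286.25
χ² = Σ (O − E)² / E
  black: (620 − 644.0625)² / 644.0625 = 0.8990
  chocolate: (185 − 214.6875)² / 214.6875 = 4.1053
  yellow: (340 − 286.25)² / 286.25 = 10.0928
χ² = 0.8990 + 4.1053 + 10.0928 = 15.0971 ≈ 15.097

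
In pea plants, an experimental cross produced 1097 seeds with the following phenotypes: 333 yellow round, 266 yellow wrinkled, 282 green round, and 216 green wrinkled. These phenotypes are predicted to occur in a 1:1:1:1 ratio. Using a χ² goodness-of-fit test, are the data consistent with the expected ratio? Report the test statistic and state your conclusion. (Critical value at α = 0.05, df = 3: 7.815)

Expected counts for N = 1097 under a 1:1:1:1 ratio (total parts = 4):
  yellow round: 1097 × 1/4 = 274.25
  yellow wrinkled: 1097 × 1/4 = 274.25
  green round: 1097 × 1/4 = 274.25
  green wrinkled: 1097 × 1/4 = 274.25
χ² = Σ (O − E)² / E
  yellow round: (333 − 274.25)² / 274.25 = 12.5855
  yellow wrinkled: (266 − 274.25)² / 274.25 = 0.2482
  green round: (282 − 274.25)² / 274.25 = 0.2190
  green wrinkled: (216 − 274.25)² / 274.25 = 12.3722
χ² = 12.5855 + 0.2482 + 0.2190 + 12.3722 = 25.4249 ≈ 25.425
Degrees of freedom = 4 − 1 = 3; critical value at α = 0.05 is 7.815.
Since 25.425 > 7.815, we reject the null hypothesis — the data do not fit the 1:1:1:1 ratio.

25.425; not consistent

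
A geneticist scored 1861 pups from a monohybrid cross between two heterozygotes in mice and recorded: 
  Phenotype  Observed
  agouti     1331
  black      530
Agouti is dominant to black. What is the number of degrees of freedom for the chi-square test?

1

For a monohybrid cross between heterozygotes with complete dominance, the expected phenotypic ratio is 3:1.
A goodness-of-fit test with 2 phenotype classes has df = 2 − 1 = 1.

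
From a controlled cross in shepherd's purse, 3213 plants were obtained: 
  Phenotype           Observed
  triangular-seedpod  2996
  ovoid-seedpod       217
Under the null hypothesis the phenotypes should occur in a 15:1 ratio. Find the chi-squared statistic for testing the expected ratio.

1.392

The 15:1 ratio has 16 parts, so with N = 3213 the expected counts are:
  triangular-seedpod: 3213 × 15/16 = 3012.1875
  ovoid-seedpod: 3213 × 1/16 = 200.8125
χ² = Σ (O − E)² / E
  triangular-seedpod: (2996 − 3012.1875)² / 3012.1875 = 0.0870
  ovoid-seedpod: (217 − 200.8125)² / 200.8125 = 1.3049
χ² = 0.0870 + 1.3049 = 1.3919 ≈ 1.392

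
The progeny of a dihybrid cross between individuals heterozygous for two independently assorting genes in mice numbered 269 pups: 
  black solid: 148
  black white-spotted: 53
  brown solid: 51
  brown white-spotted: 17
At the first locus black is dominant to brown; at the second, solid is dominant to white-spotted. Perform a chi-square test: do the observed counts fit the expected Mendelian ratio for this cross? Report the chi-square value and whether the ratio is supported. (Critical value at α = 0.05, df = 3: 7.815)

0.211; consistent

A dihybrid F₂ with independent assortment and complete dominance at both loci gives a 9:3:3:1 phenotypic ratio.
Expected counts for N = 269 under a 9:3:3:1 ratio (total parts = 16):
  black solid: 269 × 9/16 = 151.3125
  black white-spotted: 269 × 3/16 = 50.4375
  brown solid: 269 × 3/16 = 50.4375
  brown white-spotted: 269 × 1/16 = 16.8125
χ² = Σ (O − E)² / E
  black solid: (148 − 151.3125)² / 151.3125 = 0.0725
  black white-spotted: (53 − 50.4375)² / 50.4375 = 0.1302
  brown solid: (51 − 50.4375)² / 50.4375 = 0.0063
  brown white-spotted: (17 − 16.8125)² / 16.8125 = 0.0021
χ² = 0.0725 + 0.1302 + 0.0063 + 0.0021 = 0.2111 ≈ 0.211
Degrees of freedom = 4 − 1 = 3; critical value at α = 0.05 is 7.815.
Since 0.211 < 7.815, we fail to reject the null hypothesis — the data are consistent with the 9:3:3:1 ratio.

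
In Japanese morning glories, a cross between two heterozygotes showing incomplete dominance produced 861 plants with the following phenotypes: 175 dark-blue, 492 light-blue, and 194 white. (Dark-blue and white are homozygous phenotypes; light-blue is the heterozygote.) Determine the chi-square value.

18.410

With incomplete dominance, a heterozygote × heterozygote cross gives a 1:2:1 phenotypic ratio.
The 1:2:1 ratio has 4 parts, so with N = 861 the expected counts are:
  dark-blue: 861 × 1/4 = 215.25
  light-blue: 861 × 2/4 = 430.5
  white: 861 × 1/4 = 215.25
χ² = Σ (O − E)² / E
  dark-blue: (175 − 215.25)² / 215.25 = 7.5264
  light-blue: (492 − 430.5)² / 430.5 = 8.7857
  white: (194 − 215.25)² / 215.25 = 2.0979
χ² = 7.5264 + 8.7857 + 2.0979 = 18.410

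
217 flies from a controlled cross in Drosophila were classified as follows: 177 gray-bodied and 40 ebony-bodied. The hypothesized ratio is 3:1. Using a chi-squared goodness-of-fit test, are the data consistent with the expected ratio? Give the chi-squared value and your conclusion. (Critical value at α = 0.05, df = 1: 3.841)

4.991; not consistent

The 3:1 ratio has 4 parts, so with N = 217 the expected counts are:
  gray-bodied: 217 × 3/4 = 162.75
  ebony-bodied: 217 × 1/4 = 54.25
χ² = Σ (O − E)² / E
  gray-bodied: (177 − 162.75)² / 162.75 = 1.2477
  ebony-bodied: (40 − 54.25)² / 54.25 = 3.7431
χ² = 1.2477 + 3.7431 = 4.9908 ≈ 4.991
Degrees of freedom = 2 − 1 = 1; critical value at α = 0.05 is 3.841.
Since 4.991 > 3.841, we reject the null hypothesis — the data do not fit the 3:1 ratio.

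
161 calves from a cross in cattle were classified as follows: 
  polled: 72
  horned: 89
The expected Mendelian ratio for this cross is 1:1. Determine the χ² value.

Total ratio parts = 2. Expected numbers out of 161:
  polled: 161 × 1/2 = 80.5
  horned: 161 × 1/2 = 80.5
χ² = Σ (O − E)² / E
  polled: (72 − 80.5)² / 80.5 = 0.8975
  horned: (89 − 80.5)² / 80.5 = 0.8975
χ² = 0.8975 + 0.8975 = 1.795

1.795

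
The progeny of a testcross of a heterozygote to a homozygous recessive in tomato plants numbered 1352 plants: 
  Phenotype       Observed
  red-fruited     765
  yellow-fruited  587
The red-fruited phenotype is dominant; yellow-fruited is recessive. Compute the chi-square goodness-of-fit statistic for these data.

A testcross of a heterozygote (Aa × aa) gives a 1:1 phenotypic ratio.
Under the 1:1 hypothesis (Σ ratio = 2, N = 1352):
  red-fruited: 1352 × 1/2 = 676
  yellow-fruited: 1352 × 1/2 = 676
χ² = Σ (O − E)² / E
  red-fruited: (765 − 676)² / 676 = 11.7175
  yellow-fruited: (587 − 676)² / 676 = 11.7175
χ² = 11.7175 + 11.7175 = 23.435

23.435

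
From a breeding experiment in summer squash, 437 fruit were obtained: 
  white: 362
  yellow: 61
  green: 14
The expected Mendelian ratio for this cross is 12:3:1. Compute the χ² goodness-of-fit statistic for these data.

15.418

Expected counts for N = 437 under a 12:3:1 ratio (total parts = 16):
  white: 437 × 12/16 = 327.75
  yellow: 437 × 3/16 = 81.9375
  green: 437 × 1/16 = 27.3125
χ² = Σ (O − E)² / E
  white: (362 − 327.75)² / 327.75 = 3.5791
  yellow: (61 − 81.9375)² / 81.9375 = 5.3502
  green: (14 − 27.3125)² / 27.3125 = 6.4887
χ² = 3.5791 + 5.3502 + 6.4887 = 15.418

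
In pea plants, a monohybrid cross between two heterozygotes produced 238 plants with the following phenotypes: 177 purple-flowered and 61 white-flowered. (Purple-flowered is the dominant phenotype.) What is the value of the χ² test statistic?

For a monohybrid cross between heterozygotes with complete dominance, the expected phenotypic ratio is 3:1.
Expected counts for N = 238 under a 3:1 ratio (total parts = 4):
  purple-flowered: 238 × 3/4 = 178.5
  white-flowered: 238 × 1/4 = 59.5
χ² = Σ (O − E)² / E
  purple-flowered: (177 − 178.5)² / 178.5 = 0.0126
  white-flowered: (61 − 59.5)² / 59.5 = 0.0378
χ² = 0.0126 + 0.0378 = 0.0504 ≈ 0.050

0.050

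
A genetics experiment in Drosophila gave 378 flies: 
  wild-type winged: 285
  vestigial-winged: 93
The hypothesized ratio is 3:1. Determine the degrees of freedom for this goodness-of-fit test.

A goodness-of-fit test with 2 phenotype classes has df = 2 − 1 = 1.

1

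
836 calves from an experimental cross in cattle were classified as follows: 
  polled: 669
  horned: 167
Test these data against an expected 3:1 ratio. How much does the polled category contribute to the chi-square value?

2.813

Expected counts for N = 836 under a 3:1 ratio (total parts = 4):
  polled: 836 × 3/4 = 627
  horned: 836 × 1/4 = 209
Contribution of polled: (669 − 627)² / 627 = 2.8134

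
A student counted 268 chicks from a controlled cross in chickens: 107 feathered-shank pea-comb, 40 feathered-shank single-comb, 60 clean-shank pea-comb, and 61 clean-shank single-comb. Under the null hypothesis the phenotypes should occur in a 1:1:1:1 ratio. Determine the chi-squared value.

36.030

Under the 1:1:1:1 hypothesis (Σ ratio = 4, N = 268):
  feathered-shank pea-comb: 268 × 1/4 = 67
  feathered-shank single-comb: 268 × 1/4 = 67
  clean-shank pea-comb: 268 × 1/4 = 67
  clean-shank single-comb: 268 × 1/4 = 67
χ² = Σ (O − E)² / E
  feathered-shank pea-comb: (107 − 67)² / 67 = 23.8806
  feathered-shank single-comb: (40 − 67)² / 67 = 10.8806
  clean-shank pea-comb: (60 − 67)² / 67 = 0.7313
  clean-shank single-comb: (61 − 67)² / 67 = 0.5373
χ² = 23.8806 + 10.8806 + 0.7313 + 0.5373 = 36.0298 ≈ 36.030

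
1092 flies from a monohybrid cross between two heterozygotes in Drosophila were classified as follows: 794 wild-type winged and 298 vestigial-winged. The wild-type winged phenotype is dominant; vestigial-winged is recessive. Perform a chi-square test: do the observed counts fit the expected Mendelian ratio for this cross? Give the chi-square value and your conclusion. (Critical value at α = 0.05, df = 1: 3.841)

3.053; consistent

For a monohybrid cross between heterozygotes with complete dominance, the expected phenotypic ratio is 3:1.
Total ratio parts = 4. Expected numbers out of 1092:
  wild-type winged: 1092 × 3/4 = 819
  vestigial-winged: 1092 × 1/4 = 273
χ² = Σ (O − E)² / E
  wild-type winged: (794 − 819)² / 819 = 0.7631
  vestigial-winged: (298 − 273)² / 273 = 2.2894
χ² = 0.7631 + 2.2894 = 3.0525 ≈ 3.053
Degrees of freedom = 2 − 1 = 1; critical value at α = 0.05 is 3.841.
Since 3.053 < 3.841, we fail to reject the null hypothesis — the data are consistent with the 3:1 ratio.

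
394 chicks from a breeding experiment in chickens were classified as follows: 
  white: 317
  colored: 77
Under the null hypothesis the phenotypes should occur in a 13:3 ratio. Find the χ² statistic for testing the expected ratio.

Total ratio parts = 16. Expected numbers out of 394:
  white: 394 × 13/16 = 320.125
  colored: 394 × 3/16 = 73.875
χ² = Σ (O − E)² / E
  white: (317 − 320.125)² / 320.125 = 0.0305
  colored: (77 − 73.875)² / 73.875 = 0.1322
χ² = 0.0305 + 0.1322 = 0.1627 ≈ 0.163

0.163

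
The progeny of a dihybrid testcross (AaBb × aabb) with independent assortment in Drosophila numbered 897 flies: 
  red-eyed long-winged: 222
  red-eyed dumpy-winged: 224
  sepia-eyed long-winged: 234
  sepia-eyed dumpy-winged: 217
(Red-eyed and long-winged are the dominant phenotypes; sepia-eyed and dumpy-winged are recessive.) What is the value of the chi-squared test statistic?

0.681

A dihybrid testcross with independent assortment gives a 1:1:1:1 ratio.
Under the 1:1:1:1 hypothesis (Σ ratio = 4, N = 897):
  red-eyed long-winged: 897 × 1/4 = 224.25
  red-eyed dumpy-winged: 897 × 1/4 = 224.25
  sepia-eyed long-winged: 897 × 1/4 = 224.25
  sepia-eyed dumpy-winged: 897 × 1/4 = 224.25
χ² = Σ (O − E)² / E
  red-eyed long-winged: (222 − 224.25)² / 224.25 = 0.0226
  red-eyed dumpy-winged: (224 − 224.25)² / 224.25 = 0.0003
  sepia-eyed long-winged: (234 − 224.25)² / 224.25 = 0.4239
  sepia-eyed dumpy-winged: (217 − 224.25)² / 224.25 = 0.2344
χ² = 0.0226 + 0.0003 + 0.4239 + 0.2344 = 0.6812 ≈ 0.681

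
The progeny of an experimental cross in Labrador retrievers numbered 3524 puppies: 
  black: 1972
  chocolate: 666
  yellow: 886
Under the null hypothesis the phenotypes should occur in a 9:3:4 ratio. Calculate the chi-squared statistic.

Total ratio parts = 16. Expected numbers out of 3524:
  black: 3524 × 9/16 = 1982.25
  chocolate: 3524 × 3/16 = 660.75
  yellow: 3524 × 4/16 = 881
χ² = Σ (O − E)² / E
  black: (1972 − 1982.25)² / 1982.25 = 0.0530
  chocolate: (666 − 660.75)² / 660.75 = 0.0417
  yellow: (886 − 881)² / 881 = 0.0284
χ² = 0.0530 + 0.0417 + 0.0284 = 0.1231 ≈ 0.123

0.123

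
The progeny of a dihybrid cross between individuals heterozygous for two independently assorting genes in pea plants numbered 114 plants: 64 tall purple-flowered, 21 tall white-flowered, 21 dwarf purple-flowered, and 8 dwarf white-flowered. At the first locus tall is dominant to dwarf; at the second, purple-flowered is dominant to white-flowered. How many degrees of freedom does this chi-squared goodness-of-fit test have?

3

A dihybrid F₂ with independent assortment and complete dominance at both loci gives a 9:3:3:1 phenotypic ratio.
A goodness-of-fit test with 4 phenotype classes has df = 4 − 1 = 3.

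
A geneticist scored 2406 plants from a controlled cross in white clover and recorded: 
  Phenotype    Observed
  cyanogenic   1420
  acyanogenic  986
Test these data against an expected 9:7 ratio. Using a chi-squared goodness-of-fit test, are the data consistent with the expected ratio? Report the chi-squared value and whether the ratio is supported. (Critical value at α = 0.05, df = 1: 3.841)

7.497; not consistent

The 9:7 ratio has 16 parts, so with N = 2406 the expected counts are:
  cyanogenic: 2406 × 9/16 = 1353.375
  acyanogenic: 2406 × 7/16 = 1052.625
χ² = Σ (O − E)² / E
  cyanogenic: (1420 − 1353.375)² / 1353.375 = 3.2799
  acyanogenic: (986 − 1052.625)² / 1052.625 = 4.2170
χ² = 3.2799 + 4.2170 = 7.4969 ≈ 7.497
Degrees of freedom = 2 − 1 = 1; critical value at α = 0.05 is 3.841.
Since 7.497 > 3.841, we reject the null hypothesis — the data do not fit the 9:7 ratio.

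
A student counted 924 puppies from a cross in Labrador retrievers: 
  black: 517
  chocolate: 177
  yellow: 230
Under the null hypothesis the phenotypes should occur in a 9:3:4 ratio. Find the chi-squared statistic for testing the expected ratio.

0.100

Under the 9:3:4 hypothesis (Σ ratio = 16, N = 924):
  black: 924 × 9/16 = 519.75
  chocolate: 924 × 3/16 = 173.25
  yellow: 924 × 4/16 = 231
χ² = Σ (O − E)² / E
  black: (517 − 519.75)² / 519.75 = 0.0146
  chocolate: (177 − 173.25)² / 173.25 = 0.0812
  yellow: (230 − 231)² / 231 = 0.0043
χ² = 0.0146 + 0.0812 + 0.0043 = 0.1001 ≈ 0.100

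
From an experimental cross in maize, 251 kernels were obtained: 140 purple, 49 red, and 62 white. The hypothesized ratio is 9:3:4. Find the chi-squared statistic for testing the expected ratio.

Under the 9:3:4 hypothesis (Σ ratio = 16, N = 251):
  purple: 251 × 9/16 = 141.1875
  red: 251 × 3/16 = 47.0625
  white: 251 × 4/16 = 62.75
χ² = Σ (O − E)² / E
  purple: (140 − 141.1875)² / 141.1875 = 0.0100
  red: (49 − 47.0625)² / 47.0625 = 0.0798
  white: (62 − 62.75)² / 62.75 = 0.0090
χ² = 0.0100 + 0.0798 + 0.0090 = 0.0988 ≈ 0.099

0.099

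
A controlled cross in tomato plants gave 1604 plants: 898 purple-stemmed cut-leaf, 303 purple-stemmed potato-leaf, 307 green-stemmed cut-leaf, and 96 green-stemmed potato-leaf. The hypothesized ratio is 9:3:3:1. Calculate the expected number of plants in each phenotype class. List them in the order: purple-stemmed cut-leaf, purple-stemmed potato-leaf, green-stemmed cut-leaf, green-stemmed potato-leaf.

The 9:3:3:1 ratio has 16 parts, so with N = 1604 the expected counts are:
  purple-stemmed cut-leaf: 1604 × 9/16 = 902.25
  purple-stemmed potato-leaf: 1604 × 3/16 = 300.75
  green-stemmed cut-leaf: 1604 × 3/16 = 300.75
  green-stemmed potato-leaf: 1604 × 1/16 = 100.25

902.25, 300.75, 300.75, 100.25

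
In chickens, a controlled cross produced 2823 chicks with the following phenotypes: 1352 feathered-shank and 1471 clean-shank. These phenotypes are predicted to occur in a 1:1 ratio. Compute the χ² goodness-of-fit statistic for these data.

Total ratio parts = 2. Expected numbers out of 2823:
  feathered-shank: 2823 × 1/2 = 1411.5
  clean-shank: 2823 × 1/2 = 1411.5
χ² = Σ (O − E)² / E
  feathered-shank: (1352 − 1411.5)² / 1411.5 = 2.5081
  clean-shank: (1471 − 1411.5)² / 1411.5 = 2.5081
χ² = 2.5081 + 2.5081 = 5.0162 ≈ 5.016

5.016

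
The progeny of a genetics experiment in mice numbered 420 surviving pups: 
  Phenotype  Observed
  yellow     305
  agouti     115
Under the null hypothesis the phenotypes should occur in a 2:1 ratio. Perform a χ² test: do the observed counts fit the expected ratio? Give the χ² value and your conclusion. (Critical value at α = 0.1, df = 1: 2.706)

6.696; not consistent

Total ratio parts = 3. Expected numbers out of 420:
  yellow: 420 × 2/3 = 280
  agouti: 420 × 1/3 = 140
χ² = Σ (O − E)² / E
  yellow: (305 − 280)² / 280 = 2.2321
  agouti: (115 − 140)² / 140 = 4.4643
χ² = 2.2321 + 4.4643 = 6.6964 ≈ 6.696
Degrees of freedom = 2 − 1 = 1; critical value at α = 0.1 is 2.706.
Since 6.696 > 2.706, we reject the null hypothesis — the data do not fit the 2:1 ratio.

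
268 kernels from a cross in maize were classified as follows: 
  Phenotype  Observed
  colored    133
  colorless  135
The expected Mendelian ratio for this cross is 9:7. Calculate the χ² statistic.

4.777

Expected counts for N = 268 under a 9:7 ratio (total parts = 16):
  colored: 268 × 9/16 = 150.75
  colorless: 268 × 7/16 = 117.25
χ² = Σ (O − E)² / E
  colored: (133 − 150.75)² / 150.75 = 2.0900
  colorless: (135 − 117.25)² / 117.25 = 2.6871
χ² = 2.0900 + 2.6871 = 4.7771 ≈ 4.777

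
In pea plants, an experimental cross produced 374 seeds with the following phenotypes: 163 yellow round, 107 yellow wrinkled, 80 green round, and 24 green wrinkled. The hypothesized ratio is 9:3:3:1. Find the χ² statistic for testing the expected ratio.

The 9:3:3:1 ratio has 16 parts, so with N = 374 the expected counts are:
  yellow round: 374 × 9/16 = 210.375
  yellow wrinkled: 374 × 3/16 = 70.125
  green round: 374 × 3/16 = 70.125
  green wrinkled: 374 × 1/16 = 23.375
χ² = Σ (O − E)² / E
  yellow round: (163 − 210.375)² / 210.375 = 10.6685
  yellow wrinkled: (107 − 70.125)² / 70.125 = 19.3906
  green round: (80 − 70.125)² / 70.125 = 1.3906
  green wrinkled: (24 − 23.375)² / 23.375 = 0.0167
χ² = 10.6685 + 19.3906 + 1.3906 + 0.0167 = 31.4664 ≈ 31.466

31.466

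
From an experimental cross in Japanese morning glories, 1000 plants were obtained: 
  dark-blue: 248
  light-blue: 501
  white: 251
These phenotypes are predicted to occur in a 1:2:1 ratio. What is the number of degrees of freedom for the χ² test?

A goodness-of-fit test with 3 phenotype classes has df = 3 − 1 = 2.

2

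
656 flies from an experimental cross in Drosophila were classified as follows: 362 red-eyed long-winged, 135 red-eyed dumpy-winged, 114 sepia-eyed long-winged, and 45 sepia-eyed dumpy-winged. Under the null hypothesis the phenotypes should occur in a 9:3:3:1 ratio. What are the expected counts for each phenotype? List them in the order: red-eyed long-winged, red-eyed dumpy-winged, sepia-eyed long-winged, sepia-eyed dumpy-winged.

Under the 9:3:3:1 hypothesis (Σ ratio = 16, N = 656):
  red-eyed long-winged: 656 × 9/16 = 369
  red-eyed dumpy-winged: 656 × 3/16 = 123
  sepia-eyed long-winged: 656 × 3/16 = 123
  sepia-eyed dumpy-winged: 656 × 1/16 = 41

369, 123, 123, 41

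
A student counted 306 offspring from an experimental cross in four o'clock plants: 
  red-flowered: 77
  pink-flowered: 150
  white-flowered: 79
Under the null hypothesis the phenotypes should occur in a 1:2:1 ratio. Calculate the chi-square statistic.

0.144

Expected counts for N = 306 under a 1:2:1 ratio (total parts = 4):
  red-flowered: 306 × 1/4 = 76.5
  pink-flowered: 306 × 2/4 = 153
  white-flowered: 306 × 1/4 = 76.5
χ² = Σ (O − E)² / E
  red-flowered: (77 − 76.5)² / 76.5 = 0.0033
  pink-flowered: (150 − 153)² / 153 = 0.0588
  white-flowered: (79 − 76.5)² / 76.5 = 0.0817
χ² = 0.0033 + 0.0588 + 0.0817 = 0.1438 ≈ 0.144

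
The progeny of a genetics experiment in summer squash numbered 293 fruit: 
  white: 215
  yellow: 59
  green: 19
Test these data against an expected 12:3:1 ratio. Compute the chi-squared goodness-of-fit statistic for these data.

The 12:3:1 ratio has 16 parts, so with N = 293 the expected counts are:
  white: 293 × 12/16 = 219.75
  yellow: 293 × 3/16 = 54.9375
  green: 293 × 1/16 = 18.3125
χ² = Σ (O − E)² / E
  white: (215 − 219.75)² / 219.75 = 0.1027
  yellow: (59 − 54.9375)² / 54.9375 = 0.3004
  green: (19 − 18.3125)² / 18.3125 = 0.0258
χ² = 0.1027 + 0.3004 + 0.0258 = 0.4289 ≈ 0.429

0.429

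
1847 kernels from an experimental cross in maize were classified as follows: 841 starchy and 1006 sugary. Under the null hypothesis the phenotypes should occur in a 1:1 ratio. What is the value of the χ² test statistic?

14.740

The 1:1 ratio has 2 parts, so with N = 1847 the expected counts are:
  starchy: 1847 × 1/2 = 923.5
  sugary: 1847 × 1/2 = 923.5
χ² = Σ (O − E)² / E
  starchy: (841 − 923.5)² / 923.5 = 7.3701
  sugary: (1006 − 923.5)² / 923.5 = 7.3701
χ² = 7.3701 + 7.3701 = 14.7402 ≈ 14.740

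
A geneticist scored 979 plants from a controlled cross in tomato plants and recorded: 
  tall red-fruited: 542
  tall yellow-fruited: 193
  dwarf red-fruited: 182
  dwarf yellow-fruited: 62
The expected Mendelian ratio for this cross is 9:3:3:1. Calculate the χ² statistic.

Expected counts for N = 979 under a 9:3:3:1 ratio (total parts = 16):
  tall red-fruited: 979 × 9/16 = 550.6875
  tall yellow-fruited: 979 × 3/16 = 183.5625
  dwarf red-fruited: 979 × 3/16 = 183.5625
  dwarf yellow-fruited: 979 × 1/16 = 61.1875
χ² = Σ (O − E)² / E
  tall red-fruited: (542 − 550.6875)² / 550.6875 = 0.1371
  tall yellow-fruited: (193 − 183.5625)² / 183.5625 = 0.4852
  dwarf red-fruited: (182 − 183.5625)² / 183.5625 = 0.0133
  dwarf yellow-fruited: (62 − 61.1875)² / 61.1875 = 0.0108
χ² = 0.1371 + 0.4852 + 0.0133 + 0.0108 = 0.6464 ≈ 0.646

0.646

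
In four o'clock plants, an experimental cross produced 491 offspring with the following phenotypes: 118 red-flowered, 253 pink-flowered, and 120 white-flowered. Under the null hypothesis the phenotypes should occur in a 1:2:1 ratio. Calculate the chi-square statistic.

0.475

Expected counts for N = 491 under a 1:2:1 ratio (total parts = 4):
  red-flowered: 491 × 1/4 = 122.75
  pink-flowered: 491 × 2/4 = 245.5
  white-flowered: 491 × 1/4 = 122.75
χ² = Σ (O − E)² / E
  red-flowered: (118 − 122.75)² / 122.75 = 0.1838
  pink-flowered: (253 − 245.5)² / 245.5 = 0.2291
  white-flowered: (120 − 122.75)² / 122.75 = 0.0616
χ² = 0.1838 + 0.2291 + 0.0616 = 0.4745 ≈ 0.475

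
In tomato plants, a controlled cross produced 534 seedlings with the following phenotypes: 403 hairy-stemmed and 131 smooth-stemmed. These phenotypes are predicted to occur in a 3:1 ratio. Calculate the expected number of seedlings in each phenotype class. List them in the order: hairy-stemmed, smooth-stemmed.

The 3:1 ratio has 4 parts, so with N = 534 the expected counts are:
  hairy-stemmed: 534 × 3/4 = 400.5
  smooth-stemmed: 534 × 1/4 = 133.5

400.5, 133.5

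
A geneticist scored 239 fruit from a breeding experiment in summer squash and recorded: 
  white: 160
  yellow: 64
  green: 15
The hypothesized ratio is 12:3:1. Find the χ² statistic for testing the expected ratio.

10.283

Expected counts for N = 239 under a 12:3:1 ratio (total parts = 16):
  white: 239 × 12/16 = 179.25
  yellow: 239 × 3/16 = 44.8125
  green: 239 × 1/16 = 14.9375
χ² = Σ (O − E)² / E
  white: (160 − 179.25)² / 179.25 = 2.0673
  yellow: (64 − 44.8125)² / 44.8125 = 8.2156
  green: (15 − 14.9375)² / 14.9375 = 0.0003
χ² = 2.0673 + 8.2156 + 0.0003 = 10.2832 ≈ 10.283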